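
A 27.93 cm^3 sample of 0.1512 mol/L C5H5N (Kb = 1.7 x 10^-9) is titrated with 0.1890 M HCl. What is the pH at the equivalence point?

3.15

n(C5H5N) = 0.1512 x 0.02793 = 0.004223 mol; V(HCl) at equivalence = 0.004223/0.1890 = 0.02234 L.
At equivalence the base is fully converted to C5H5NH+; total volume = 0.05027 L, so [C5H5NH+] = 0.004223/0.05027 = 0.08400 M.
Ka(C5H5NH+) = Kw/Kb = 1.0e-14 / 1.7 x 10^-9 = 5.88e-6.
[H^+] = sqrt(Ka x [C5H5NH+]) = sqrt(5.88e-6 x 0.08400) = 0.000703 M.
pH = -log(0.000703) = 3.15.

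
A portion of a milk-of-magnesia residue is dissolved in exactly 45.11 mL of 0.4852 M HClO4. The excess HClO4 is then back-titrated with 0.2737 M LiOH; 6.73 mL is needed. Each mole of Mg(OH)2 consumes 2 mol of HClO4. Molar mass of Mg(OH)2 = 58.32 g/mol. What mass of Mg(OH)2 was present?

Total n(HClO4) added = 0.4852 x 0.04511 = 0.02189 mol.
n(LiOH) used = 0.2737 x 0.006730 = 0.001842 mol, which equals the excess n(HClO4).
So n(HClO4) consumed by the sample = 0.02189 - 0.001842 = 0.02005 mol.
n(Mg(OH)2) = 0.02005 / 2 = 0.01002 mol.
mass = 0.01002 mol x 58.32 g/mol = 0.585 g.

0.585 g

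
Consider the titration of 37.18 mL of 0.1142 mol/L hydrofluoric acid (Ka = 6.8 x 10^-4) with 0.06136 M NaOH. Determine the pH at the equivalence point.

n(HF) = 0.1142 x 0.03718 = 0.004246 mol; V(NaOH) at equivalence = 0.004246/0.06136 = 0.06920 L.
At equivalence all the acid is converted to F-; total volume = 0.03718 + 0.06920 = 0.1064 L, so [F-] = 0.004246/0.1064 = 0.03991 M.
Kb = Kw/Ka = 1.0e-14 / 6.8 x 10^-4 = 1.47e-11.
[OH^-] = sqrt(Kb x [F-]) = sqrt(1.47e-11 x 0.03991) = 7.66e-7 M.
pOH = 6.12, so pH = 14.00 - 6.12 = 7.88.

7.88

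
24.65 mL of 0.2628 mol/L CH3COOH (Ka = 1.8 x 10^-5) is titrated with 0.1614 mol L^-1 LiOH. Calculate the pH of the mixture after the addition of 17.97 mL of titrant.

4.65

Initial n(CH3COOH) = 0.2628 x 0.02465 = 0.006478 mol.
n(LiOH) added = 0.1614 x 0.01797 = 0.002900 mol, converting that many moles of CH3COOH to CH3COO-.
Remaining n(CH3COOH) = 0.003578 mol; n(CH3COO-) = 0.002900 mol.
By Henderson-Hasselbalch, pH = pKa + log([A^-]/[HA]) = 4.74 + log(0.002900/0.003578) = 4.74 + (-0.09) = 4.65.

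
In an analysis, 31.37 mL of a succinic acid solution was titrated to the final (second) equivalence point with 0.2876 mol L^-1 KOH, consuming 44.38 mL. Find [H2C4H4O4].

n(KOH) = 0.2876 x 0.04438 = 0.01276 mol.
At the final (second) equivalence point, 2 mol OH^- react per mol H2C4H4O4, so n(H2C4H4O4) = 0.01276 / 2 = 0.006382 mol.
[H2C4H4O4] = 0.006382 / 0.03137 L = 0.203 M.

0.203 M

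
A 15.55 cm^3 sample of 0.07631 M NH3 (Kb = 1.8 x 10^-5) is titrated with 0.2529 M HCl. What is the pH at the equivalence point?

5.24

n(NH3) = 0.07631 x 0.01555 = 0.001187 mol; V(HCl) at equivalence = 0.001187/0.2529 = 0.004692 L.
At equivalence the base is fully converted to NH4+; total volume = 0.02024 L, so [NH4+] = 0.001187/0.02024 = 0.05862 M.
Ka(NH4+) = Kw/Kb = 1.0e-14 / 1.8 x 10^-5 = 5.56e-10.
[H^+] = sqrt(Ka x [NH4+]) = sqrt(5.56e-10 x 0.05862) = 5.71e-6 M.
pH = -log(5.71e-6) = 5.24.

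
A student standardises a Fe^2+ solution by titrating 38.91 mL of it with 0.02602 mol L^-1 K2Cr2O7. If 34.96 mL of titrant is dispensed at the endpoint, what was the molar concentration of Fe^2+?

n(K2Cr2O7) = 0.02602 x 0.03496 = 0.0009097 mol.
From the balanced equation, 1 mol K2Cr2O7 reacts with 6 mol Fe^2+, so n(Fe^2+) = 0.0009097 x 6/1 = 0.005458 mol.
[Fe^2+] = 0.005458 / 0.03891 L = 0.140 M.

0.140 M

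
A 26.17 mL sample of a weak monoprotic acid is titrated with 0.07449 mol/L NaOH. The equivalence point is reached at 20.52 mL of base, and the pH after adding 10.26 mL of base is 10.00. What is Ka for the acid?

1.0 x 10^-10

10.26 mL is half of the equivalence volume, so this is the half-equivalence point where [HA] = [A^-].
At half-equivalence pH = pKa, so pKa = 10.00.
Ka = 10^(-10.00) = 1.0 x 10^-10.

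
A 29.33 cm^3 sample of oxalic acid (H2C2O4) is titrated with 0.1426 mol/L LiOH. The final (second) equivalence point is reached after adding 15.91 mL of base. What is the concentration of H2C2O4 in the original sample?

0.0387 M

n(LiOH) = 0.1426 x 0.01591 = 0.002269 mol.
At the final (second) equivalence point, 2 mol OH^- react per mol H2C2O4, so n(H2C2O4) = 0.002269 / 2 = 0.001134 mol.
[H2C2O4] = 0.001134 / 0.02933 L = 0.0387 M.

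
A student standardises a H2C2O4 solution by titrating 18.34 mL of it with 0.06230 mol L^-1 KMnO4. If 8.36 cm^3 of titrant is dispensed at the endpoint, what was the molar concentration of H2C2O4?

n(KMnO4) = 0.06230 x 0.008360 = 0.0005208 mol.
From the balanced equation, 2 mol KMnO4 reacts with 5 mol H2C2O4, so n(H2C2O4) = 0.0005208 x 5/2 = 0.001302 mol.
[H2C2O4] = 0.001302 / 0.01834 L = 0.0710 M.

0.0710 M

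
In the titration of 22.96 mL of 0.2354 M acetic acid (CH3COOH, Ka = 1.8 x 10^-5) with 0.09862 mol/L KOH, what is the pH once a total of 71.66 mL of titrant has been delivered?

12.24

n(acid) = 0.2354 x 0.02296 = 0.005405 mol; n(KOH) added = 0.09862 x 0.07166 = 0.007067 mol.
Base is in excess by 0.007067 - 0.005405 = 0.001662 mol in a total volume of 0.09462 L.
[OH^-] = 0.001662/0.09462 = 0.01757 M, so pOH = 1.76 and pH = 14.00 - 1.76 = 12.24.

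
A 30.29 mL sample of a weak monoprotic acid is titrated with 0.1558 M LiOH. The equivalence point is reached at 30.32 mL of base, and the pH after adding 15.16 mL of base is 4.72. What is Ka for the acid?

1.9 x 10^-5

15.16 mL is half of the equivalence volume, so this is the half-equivalence point where [HA] = [A^-].
At half-equivalence pH = pKa, so pKa = 4.72.
Ka = 10^(-4.72) = 1.9 x 10^-5.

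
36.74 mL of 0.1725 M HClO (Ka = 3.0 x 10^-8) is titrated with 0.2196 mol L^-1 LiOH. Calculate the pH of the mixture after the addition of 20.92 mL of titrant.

7.94

Initial n(HClO) = 0.1725 x 0.03674 = 0.006338 mol.
n(LiOH) added = 0.2196 x 0.02092 = 0.004594 mol, converting that many moles of HClO to ClO-.
Remaining n(HClO) = 0.001744 mol; n(ClO-) = 0.004594 mol.
By Henderson-Hasselbalch, pH = pKa + log([A^-]/[HA]) = 7.52 + log(0.004594/0.001744) = 7.52 + (+0.42) = 7.94.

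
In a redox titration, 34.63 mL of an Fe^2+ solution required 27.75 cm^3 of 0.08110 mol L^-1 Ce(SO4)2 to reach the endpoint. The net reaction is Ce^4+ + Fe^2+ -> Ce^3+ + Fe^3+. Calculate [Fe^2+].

0.0650 M

n(Ce(SO4)2) = 0.08110 x 0.02775 = 0.002251 mol.
From the balanced equation, 1 mol Ce(SO4)2 reacts with 1 mol Fe^2+, so n(Fe^2+) = 0.002251 x 1/1 = 0.002251 mol.
[Fe^2+] = 0.002251 / 0.03463 L = 0.0650 M.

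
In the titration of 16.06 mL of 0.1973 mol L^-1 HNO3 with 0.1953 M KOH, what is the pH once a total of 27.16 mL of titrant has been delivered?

n(acid) = 0.1973 x 0.01606 = 0.003169 mol; n(KOH) added = 0.1953 x 0.02716 = 0.005304 mol.
Base is in excess by 0.005304 - 0.003169 = 0.002136 mol in a total volume of 0.04322 L.
[OH^-] = 0.002136/0.04322 = 0.04941 M, so pOH = 1.31 and pH = 14.00 - 1.31 = 12.69.

12.69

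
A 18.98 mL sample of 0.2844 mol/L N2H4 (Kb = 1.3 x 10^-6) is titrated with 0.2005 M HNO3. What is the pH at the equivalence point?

n(N2H4) = 0.2844 x 0.01898 = 0.005398 mol; V(HNO3) at equivalence = 0.005398/0.2005 = 0.02692 L.
At equivalence the base is fully converted to N2H5+; total volume = 0.04590 L, so [N2H5+] = 0.005398/0.04590 = 0.1176 M.
Ka(N2H5+) = Kw/Kb = 1.0e-14 / 1.3 x 10^-6 = 7.69e-9.
[H^+] = sqrt(Ka x [N2H5+]) = sqrt(7.69e-9 x 0.1176) = 3.01e-5 M.
pH = -log(3.01e-5) = 4.52.

4.52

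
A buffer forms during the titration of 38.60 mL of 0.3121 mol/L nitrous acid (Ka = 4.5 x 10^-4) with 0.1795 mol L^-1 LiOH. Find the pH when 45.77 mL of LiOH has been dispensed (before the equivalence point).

Initial n(HNO2) = 0.3121 x 0.03860 = 0.01205 mol.
n(LiOH) added = 0.1795 x 0.04577 = 0.008216 mol, converting that many moles of HNO2 to NO2-.
Remaining n(HNO2) = 0.003831 mol; n(NO2-) = 0.008216 mol.
By Henderson-Hasselbalch, pH = pKa + log([A^-]/[HA]) = 3.35 + log(0.008216/0.003831) = 3.35 + (+0.33) = 3.68.

3.68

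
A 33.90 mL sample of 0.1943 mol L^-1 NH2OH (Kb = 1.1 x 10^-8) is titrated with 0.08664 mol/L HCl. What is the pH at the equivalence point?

3.63

n(NH2OH) = 0.1943 x 0.03390 = 0.006587 mol; V(HCl) at equivalence = 0.006587/0.08664 = 0.07602 L.
At equivalence the base is fully converted to NH3OH+; total volume = 0.1099 L, so [NH3OH+] = 0.006587/0.1099 = 0.05992 M.
Ka(NH3OH+) = Kw/Kb = 1.0e-14 / 1.1 x 10^-8 = 9.09e-7.
[H^+] = sqrt(Ka x [NH3OH+]) = sqrt(9.09e-7 x 0.05992) = 0.000233 M.
pH = -log(0.000233) = 3.63.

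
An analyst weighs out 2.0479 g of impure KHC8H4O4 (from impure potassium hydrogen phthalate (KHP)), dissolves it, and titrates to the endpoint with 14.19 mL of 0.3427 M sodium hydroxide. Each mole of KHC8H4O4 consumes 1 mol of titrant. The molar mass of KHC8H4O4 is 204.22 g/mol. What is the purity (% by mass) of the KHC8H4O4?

n(NaOH) = 0.3427 x 0.01419 = 0.004863 mol.
n(KHC8H4O4) = 0.004863 / 1 = 0.004863 mol.
mass of KHC8H4O4 = 0.004863 x 204.22 = 0.9931 g.
% purity = 0.9931 / 2.0479 x 100 = 48.5%.

48.5%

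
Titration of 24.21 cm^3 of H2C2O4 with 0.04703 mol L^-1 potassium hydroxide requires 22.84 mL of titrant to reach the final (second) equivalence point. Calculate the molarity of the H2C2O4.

0.0222 M

n(KOH) = 0.04703 x 0.02284 = 0.001074 mol.
At the final (second) equivalence point, 2 mol OH^- react per mol H2C2O4, so n(H2C2O4) = 0.001074 / 2 = 0.0005371 mol.
[H2C2O4] = 0.0005371 / 0.02421 L = 0.0222 M.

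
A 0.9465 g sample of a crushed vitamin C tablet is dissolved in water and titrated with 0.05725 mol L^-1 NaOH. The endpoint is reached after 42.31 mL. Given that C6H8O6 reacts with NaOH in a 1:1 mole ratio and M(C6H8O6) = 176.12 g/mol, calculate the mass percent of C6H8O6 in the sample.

n(NaOH) = 0.05725 x 0.04231 = 0.002422 mol.
n(C6H8O6) = 0.002422 / 1 = 0.002422 mol.
mass of C6H8O6 = 0.002422 x 176.12 = 0.4266 g.
% purity = 0.4266 / 0.9465 x 100 = 45.1%.

45.1%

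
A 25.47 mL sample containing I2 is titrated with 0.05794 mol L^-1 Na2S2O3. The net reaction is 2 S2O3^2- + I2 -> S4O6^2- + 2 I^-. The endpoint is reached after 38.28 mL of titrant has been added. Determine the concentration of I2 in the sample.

0.0435 M

n(Na2S2O3) = 0.05794 x 0.03828 = 0.002218 mol.
From the balanced equation, 2 mol Na2S2O3 reacts with 1 mol I2, so n(I2) = 0.002218 x 1/2 = 0.001109 mol.
[I2] = 0.001109 / 0.02547 L = 0.0435 M.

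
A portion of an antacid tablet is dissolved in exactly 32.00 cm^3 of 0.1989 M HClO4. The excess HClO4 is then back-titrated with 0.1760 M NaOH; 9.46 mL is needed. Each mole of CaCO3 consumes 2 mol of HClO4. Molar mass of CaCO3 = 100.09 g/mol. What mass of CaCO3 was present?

0.235 g

Total n(HClO4) added = 0.1989 x 0.03200 = 0.006365 mol.
n(NaOH) used = 0.1760 x 0.009460 = 0.001665 mol, which equals the excess n(HClO4).
So n(HClO4) consumed by the sample = 0.006365 - 0.001665 = 0.004700 mol.
n(CaCO3) = 0.004700 / 2 = 0.002350 mol.
mass = 0.002350 mol x 100.09 g/mol = 0.235 g.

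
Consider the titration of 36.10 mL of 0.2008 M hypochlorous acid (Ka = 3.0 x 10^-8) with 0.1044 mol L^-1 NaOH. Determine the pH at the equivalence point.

n(HClO) = 0.2008 x 0.03610 = 0.007249 mol; V(NaOH) at equivalence = 0.007249/0.1044 = 0.06943 L.
At equivalence all the acid is converted to ClO-; total volume = 0.03610 + 0.06943 = 0.1055 L, so [ClO-] = 0.007249/0.1055 = 0.06869 M.
Kb = Kw/Ka = 1.0e-14 / 3.0 x 10^-8 = 3.33e-7.
[OH^-] = sqrt(Kb x [ClO-]) = sqrt(3.33e-7 x 0.06869) = 0.000151 M.
pOH = 3.82, so pH = 14.00 - 3.82 = 10.18.

10.18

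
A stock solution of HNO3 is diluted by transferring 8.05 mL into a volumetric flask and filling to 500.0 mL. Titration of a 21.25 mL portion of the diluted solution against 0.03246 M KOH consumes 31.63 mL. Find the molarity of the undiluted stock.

3.00 M

n(KOH) = 0.03246 x 0.03163 = 0.001027 mol.
n(HNO3) in the aliquot = 0.001027 mol.
[diluted HNO3] = 0.001027 / 0.02125 = 0.04832 M.
Dilution factor = 500.0/8.050 = 62.11, so [stock] = 0.04832 x 62.11 = 3.00 M.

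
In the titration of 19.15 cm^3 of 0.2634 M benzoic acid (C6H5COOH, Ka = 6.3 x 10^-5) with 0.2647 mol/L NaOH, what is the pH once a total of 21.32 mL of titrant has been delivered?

n(acid) = 0.2634 x 0.01915 = 0.005044 mol; n(NaOH) added = 0.2647 x 0.02132 = 0.005643 mol.
Base is in excess by 0.005643 - 0.005044 = 0.0005993 mol in a total volume of 0.04047 L.
[OH^-] = 0.0005993/0.04047 = 0.01481 M, so pOH = 1.83 and pH = 14.00 - 1.83 = 12.17.

12.17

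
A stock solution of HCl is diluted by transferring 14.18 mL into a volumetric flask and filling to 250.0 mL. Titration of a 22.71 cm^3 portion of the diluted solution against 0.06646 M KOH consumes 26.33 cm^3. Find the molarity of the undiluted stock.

n(KOH) = 0.06646 x 0.02633 = 0.001750 mol.
n(HCl) in the aliquot = 0.001750 mol.
[diluted HCl] = 0.001750 / 0.02271 = 0.07705 M.
Dilution factor = 250.0/14.18 = 17.63, so [stock] = 0.07705 x 17.63 = 1.36 M.

1.36 M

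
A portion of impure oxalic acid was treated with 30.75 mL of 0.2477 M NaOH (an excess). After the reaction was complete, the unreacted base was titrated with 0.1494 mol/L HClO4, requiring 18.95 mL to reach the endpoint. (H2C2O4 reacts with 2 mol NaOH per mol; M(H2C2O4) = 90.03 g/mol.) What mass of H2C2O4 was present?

0.215 g

Total n(NaOH) added = 0.2477 x 0.03075 = 0.007617 mol.
n(HClO4) used = 0.1494 x 0.01895 = 0.002831 mol, which equals the excess n(NaOH).
So n(NaOH) consumed by the sample = 0.007617 - 0.002831 = 0.004786 mol.
n(H2C2O4) = 0.004786 / 2 = 0.002393 mol.
mass = 0.002393 mol x 90.03 g/mol = 0.215 g.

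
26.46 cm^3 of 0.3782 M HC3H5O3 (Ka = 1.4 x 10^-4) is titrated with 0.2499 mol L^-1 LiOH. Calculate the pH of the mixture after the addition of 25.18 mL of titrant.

4.08

Initial n(HC3H5O3) = 0.3782 x 0.02646 = 0.01001 mol.
n(LiOH) added = 0.2499 x 0.02518 = 0.006292 mol, converting that many moles of HC3H5O3 to C3H5O3-.
Remaining n(HC3H5O3) = 0.003715 mol; n(C3H5O3-) = 0.006292 mol.
By Henderson-Hasselbalch, pH = pKa + log([A^-]/[HA]) = 3.85 + log(0.006292/0.003715) = 3.85 + (+0.23) = 4.08.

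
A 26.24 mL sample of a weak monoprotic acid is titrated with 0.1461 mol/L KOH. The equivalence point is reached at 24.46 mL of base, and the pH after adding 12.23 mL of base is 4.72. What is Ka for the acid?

1.9 x 10^-5

12.23 mL is half of the equivalence volume, so this is the half-equivalence point where [HA] = [A^-].
At half-equivalence pH = pKa, so pKa = 4.72.
Ka = 10^(-4.72) = 1.9 x 10^-5.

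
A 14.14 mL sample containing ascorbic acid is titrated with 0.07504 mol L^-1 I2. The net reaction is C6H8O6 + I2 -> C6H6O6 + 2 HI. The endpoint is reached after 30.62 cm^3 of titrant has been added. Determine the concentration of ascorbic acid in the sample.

0.162 M

n(I2) = 0.07504 x 0.03062 = 0.002298 mol.
From the balanced equation, 1 mol I2 reacts with 1 mol ascorbic acid, so n(ascorbic acid) = 0.002298 x 1/1 = 0.002298 mol.
[ascorbic acid] = 0.002298 / 0.01414 L = 0.162 M.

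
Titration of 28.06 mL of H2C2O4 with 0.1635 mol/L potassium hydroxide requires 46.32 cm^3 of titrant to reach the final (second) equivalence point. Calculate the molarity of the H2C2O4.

n(KOH) = 0.1635 x 0.04632 = 0.007573 mol.
At the final (second) equivalence point, 2 mol OH^- react per mol H2C2O4, so n(H2C2O4) = 0.007573 / 2 = 0.003787 mol.
[H2C2O4] = 0.003787 / 0.02806 L = 0.135 M.

0.135 M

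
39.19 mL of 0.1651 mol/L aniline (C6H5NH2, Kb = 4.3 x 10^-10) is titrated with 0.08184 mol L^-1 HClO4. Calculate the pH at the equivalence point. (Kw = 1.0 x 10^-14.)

n(C6H5NH2) = 0.1651 x 0.03919 = 0.006470 mol; V(HClO4) at equivalence = 0.006470/0.08184 = 0.07906 L.
At equivalence the base is fully converted to C6H5NH3+; total volume = 0.1182 L, so [C6H5NH3+] = 0.006470/0.1182 = 0.05472 M.
Ka(C6H5NH3+) = Kw/Kb = 1.0e-14 / 4.3 x 10^-10 = 2.33e-5.
[H^+] = sqrt(Ka x [C6H5NH3+]) = sqrt(2.33e-5 x 0.05472) = 0.00113 M.
pH = -log(0.00113) = 2.95.

2.95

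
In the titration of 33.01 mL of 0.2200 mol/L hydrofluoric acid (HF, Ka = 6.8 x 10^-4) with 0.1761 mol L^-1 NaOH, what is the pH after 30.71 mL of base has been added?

3.63

Initial n(HF) = 0.2200 x 0.03301 = 0.007262 mol.
n(NaOH) added = 0.1761 x 0.03071 = 0.005408 mol, converting that many moles of HF to F-.
Remaining n(HF) = 0.001854 mol; n(F-) = 0.005408 mol.
By Henderson-Hasselbalch, pH = pKa + log([A^-]/[HA]) = 3.17 + log(0.005408/0.001854) = 3.17 + (+0.46) = 3.63.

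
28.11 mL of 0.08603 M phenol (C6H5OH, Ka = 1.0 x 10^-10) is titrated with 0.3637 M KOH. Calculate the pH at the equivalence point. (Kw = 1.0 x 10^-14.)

11.42

n(C6H5OH) = 0.08603 x 0.02811 = 0.002418 mol; V(KOH) at equivalence = 0.002418/0.3637 = 0.006649 L.
At equivalence all the acid is converted to C6H5O-; total volume = 0.02811 + 0.006649 = 0.03476 L, so [C6H5O-] = 0.002418/0.03476 = 0.06957 M.
Kb = Kw/Ka = 1.0e-14 / 1.0 x 10^-10 = 0.000100.
[OH^-] = sqrt(Kb x [C6H5O-]) = sqrt(0.000100 x 0.06957) = 0.00264 M.
pOH = 2.58, so pH = 14.00 - 2.58 = 11.42.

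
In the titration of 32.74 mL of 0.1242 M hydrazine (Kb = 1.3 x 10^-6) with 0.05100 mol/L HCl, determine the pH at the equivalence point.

n(N2H4) = 0.1242 x 0.03274 = 0.004066 mol; V(HCl) at equivalence = 0.004066/0.05100 = 0.07973 L.
At equivalence the base is fully converted to N2H5+; total volume = 0.1125 L, so [N2H5+] = 0.004066/0.1125 = 0.03615 M.
Ka(N2H5+) = Kw/Kb = 1.0e-14 / 1.3 x 10^-6 = 7.69e-9.
[H^+] = sqrt(Ka x [N2H5+]) = sqrt(7.69e-9 x 0.03615) = 1.67e-5 M.
pH = -log(1.67e-5) = 4.78.

4.78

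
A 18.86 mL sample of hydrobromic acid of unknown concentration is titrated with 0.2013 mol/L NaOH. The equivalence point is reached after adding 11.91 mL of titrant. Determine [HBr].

0.127 M

n(NaOH) delivered = 0.2013 x 0.01191 = 0.002397 mol.
For a 1:1 reaction, n(HBr) = 0.002397 mol.
[HBr] = 0.002397 mol / 0.01886 L = 0.127 M.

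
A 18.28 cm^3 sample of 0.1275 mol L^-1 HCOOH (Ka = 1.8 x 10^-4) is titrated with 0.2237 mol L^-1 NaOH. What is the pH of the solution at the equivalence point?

8.33

n(HCOOH) = 0.1275 x 0.01828 = 0.002331 mol; V(NaOH) at equivalence = 0.002331/0.2237 = 0.01042 L.
At equivalence all the acid is converted to HCOO-; total volume = 0.01828 + 0.01042 = 0.02870 L, so [HCOO-] = 0.002331/0.02870 = 0.08121 M.
Kb = Kw/Ka = 1.0e-14 / 1.8 x 10^-4 = 5.56e-11.
[OH^-] = sqrt(Kb x [HCOO-]) = sqrt(5.56e-11 x 0.08121) = 2.12e-6 M.
pOH = 5.67, so pH = 14.00 - 5.67 = 8.33.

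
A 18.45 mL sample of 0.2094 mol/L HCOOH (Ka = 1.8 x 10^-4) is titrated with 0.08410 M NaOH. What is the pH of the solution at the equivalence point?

n(HCOOH) = 0.2094 x 0.01845 = 0.003863 mol; V(NaOH) at equivalence = 0.003863/0.08410 = 0.04594 L.
At equivalence all the acid is converted to HCOO-; total volume = 0.01845 + 0.04594 = 0.06439 L, so [HCOO-] = 0.003863/0.06439 = 0.06000 M.
Kb = Kw/Ka = 1.0e-14 / 1.8 x 10^-4 = 5.56e-11.
[OH^-] = sqrt(Kb x [HCOO-]) = sqrt(5.56e-11 x 0.06000) = 1.83e-6 M.
pOH = 5.74, so pH = 14.00 - 5.74 = 8.26.

8.26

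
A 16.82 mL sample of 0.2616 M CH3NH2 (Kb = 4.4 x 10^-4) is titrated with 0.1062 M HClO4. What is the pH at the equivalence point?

5.88

n(CH3NH2) = 0.2616 x 0.01682 = 0.004400 mol; V(HClO4) at equivalence = 0.004400/0.1062 = 0.04143 L.
At equivalence the base is fully converted to CH3NH3+; total volume = 0.05825 L, so [CH3NH3+] = 0.004400/0.05825 = 0.07554 M.
Ka(CH3NH3+) = Kw/Kb = 1.0e-14 / 4.4 x 10^-4 = 2.27e-11.
[H^+] = sqrt(Ka x [CH3NH3+]) = sqrt(2.27e-11 x 0.07554) = 1.31e-6 M.
pH = -log(1.31e-6) = 5.88.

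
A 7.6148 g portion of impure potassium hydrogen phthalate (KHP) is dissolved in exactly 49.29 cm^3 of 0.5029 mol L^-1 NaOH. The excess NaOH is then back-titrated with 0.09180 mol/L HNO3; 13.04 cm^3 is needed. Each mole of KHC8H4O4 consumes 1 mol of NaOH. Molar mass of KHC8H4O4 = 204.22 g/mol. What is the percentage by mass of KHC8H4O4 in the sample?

Total n(NaOH) added = 0.5029 x 0.04929 = 0.02479 mol.
n(HNO3) used = 0.09180 x 0.01304 = 0.001197 mol, which equals the excess n(NaOH).
So n(NaOH) consumed by the sample = 0.02479 - 0.001197 = 0.02359 mol.
n(KHC8H4O4) = 0.02359 / 1 = 0.02359 mol.
mass KHC8H4O4 = 0.02359 x 204.22 = 4.818 g, so %KHC8H4O4 = 4.818/7.6148 x 100 = 63.3%.

63.3%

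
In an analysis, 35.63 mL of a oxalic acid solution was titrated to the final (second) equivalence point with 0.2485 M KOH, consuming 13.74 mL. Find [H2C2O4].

n(KOH) = 0.2485 x 0.01374 = 0.003414 mol.
At the final (second) equivalence point, 2 mol OH^- react per mol H2C2O4, so n(H2C2O4) = 0.003414 / 2 = 0.001707 mol.
[H2C2O4] = 0.001707 / 0.03563 L = 0.0479 M.

0.0479 M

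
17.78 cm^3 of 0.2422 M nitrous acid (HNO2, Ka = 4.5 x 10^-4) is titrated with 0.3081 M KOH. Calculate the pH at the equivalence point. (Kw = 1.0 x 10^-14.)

n(HNO2) = 0.2422 x 0.01778 = 0.004306 mol; V(KOH) at equivalence = 0.004306/0.3081 = 0.01398 L.
At equivalence all the acid is converted to NO2-; total volume = 0.01778 + 0.01398 = 0.03176 L, so [NO2-] = 0.004306/0.03176 = 0.1356 M.
Kb = Kw/Ka = 1.0e-14 / 4.5 x 10^-4 = 2.22e-11.
[OH^-] = sqrt(Kb x [NO2-]) = sqrt(2.22e-11 x 0.1356) = 1.74e-6 M.
pOH = 5.76, so pH = 14.00 - 5.76 = 8.24.

8.24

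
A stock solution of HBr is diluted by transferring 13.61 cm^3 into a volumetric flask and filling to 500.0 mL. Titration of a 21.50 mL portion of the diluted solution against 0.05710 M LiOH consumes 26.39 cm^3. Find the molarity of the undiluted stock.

n(LiOH) = 0.05710 x 0.02639 = 0.001507 mol.
n(HBr) in the aliquot = 0.001507 mol.
[diluted HBr] = 0.001507 / 0.02150 = 0.07009 M.
Dilution factor = 500.0/13.61 = 36.74, so [stock] = 0.07009 x 36.74 = 2.57 M.

2.57 M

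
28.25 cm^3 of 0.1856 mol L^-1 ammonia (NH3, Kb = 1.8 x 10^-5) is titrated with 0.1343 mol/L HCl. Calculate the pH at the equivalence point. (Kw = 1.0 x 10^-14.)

5.18

n(NH3) = 0.1856 x 0.02825 = 0.005243 mol; V(HCl) at equivalence = 0.005243/0.1343 = 0.03904 L.
At equivalence the base is fully converted to NH4+; total volume = 0.06729 L, so [NH4+] = 0.005243/0.06729 = 0.07792 M.
Ka(NH4+) = Kw/Kb = 1.0e-14 / 1.8 x 10^-5 = 5.56e-10.
[H^+] = sqrt(Ka x [NH4+]) = sqrt(5.56e-10 x 0.07792) = 6.58e-6 M.
pH = -log(6.58e-6) = 5.18.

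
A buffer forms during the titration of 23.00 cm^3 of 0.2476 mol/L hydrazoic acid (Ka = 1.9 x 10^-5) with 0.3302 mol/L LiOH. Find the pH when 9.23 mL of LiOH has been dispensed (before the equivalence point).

Initial n(HN3) = 0.2476 x 0.02300 = 0.005695 mol.
n(LiOH) added = 0.3302 x 0.009230 = 0.003048 mol, converting that many moles of HN3 to N3-.
Remaining n(HN3) = 0.002647 mol; n(N3-) = 0.003048 mol.
By Henderson-Hasselbalch, pH = pKa + log([A^-]/[HA]) = 4.72 + log(0.003048/0.002647) = 4.72 + (+0.06) = 4.78.

4.78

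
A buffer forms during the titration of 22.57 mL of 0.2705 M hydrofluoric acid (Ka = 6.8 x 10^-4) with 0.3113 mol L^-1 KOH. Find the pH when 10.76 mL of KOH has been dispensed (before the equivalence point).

3.25

Initial n(HF) = 0.2705 x 0.02257 = 0.006105 mol.
n(KOH) added = 0.3113 x 0.01076 = 0.003350 mol, converting that many moles of HF to F-.
Remaining n(HF) = 0.002756 mol; n(F-) = 0.003350 mol.
By Henderson-Hasselbalch, pH = pKa + log([A^-]/[HA]) = 3.17 + log(0.003350/0.002756) = 3.17 + (+0.08) = 3.25.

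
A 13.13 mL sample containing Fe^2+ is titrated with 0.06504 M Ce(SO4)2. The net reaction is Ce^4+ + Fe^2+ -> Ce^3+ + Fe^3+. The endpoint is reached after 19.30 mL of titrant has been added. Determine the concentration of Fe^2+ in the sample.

0.0956 M

n(Ce(SO4)2) = 0.06504 x 0.01930 = 0.001255 mol.
From the balanced equation, 1 mol Ce(SO4)2 reacts with 1 mol Fe^2+, so n(Fe^2+) = 0.001255 x 1/1 = 0.001255 mol.
[Fe^2+] = 0.001255 / 0.01313 L = 0.0956 M.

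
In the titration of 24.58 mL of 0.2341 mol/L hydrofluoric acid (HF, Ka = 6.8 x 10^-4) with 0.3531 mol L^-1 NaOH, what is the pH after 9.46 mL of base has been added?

3.31

Initial n(HF) = 0.2341 x 0.02458 = 0.005754 mol.
n(NaOH) added = 0.3531 x 0.009460 = 0.003340 mol, converting that many moles of HF to F-.
Remaining n(HF) = 0.002414 mol; n(F-) = 0.003340 mol.
By Henderson-Hasselbalch, pH = pKa + log([A^-]/[HA]) = 3.17 + log(0.003340/0.002414) = 3.17 + (+0.14) = 3.31.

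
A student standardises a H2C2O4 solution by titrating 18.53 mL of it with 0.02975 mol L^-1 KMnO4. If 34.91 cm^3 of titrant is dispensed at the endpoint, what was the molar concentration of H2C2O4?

n(KMnO4) = 0.02975 x 0.03491 = 0.001039 mol.
From the balanced equation, 2 mol KMnO4 reacts with 5 mol H2C2O4, so n(H2C2O4) = 0.001039 x 5/2 = 0.002596 mol.
[H2C2O4] = 0.002596 / 0.01853 L = 0.140 M.

0.140 M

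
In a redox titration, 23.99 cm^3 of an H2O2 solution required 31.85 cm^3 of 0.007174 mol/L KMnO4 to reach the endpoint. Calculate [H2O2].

0.0238 M

n(KMnO4) = 0.007174 x 0.03185 = 0.0002285 mol.
From the balanced equation, 2 mol KMnO4 reacts with 5 mol H2O2, so n(H2O2) = 0.0002285 x 5/2 = 0.0005712 mol.
[H2O2] = 0.0005712 / 0.02399 L = 0.0238 M.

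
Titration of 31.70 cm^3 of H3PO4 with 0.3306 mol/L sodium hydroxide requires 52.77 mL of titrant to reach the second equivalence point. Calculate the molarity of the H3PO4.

n(NaOH) = 0.3306 x 0.05277 = 0.01745 mol.
At the second equivalence point, 2 mol OH^- react per mol H3PO4, so n(H3PO4) = 0.01745 / 2 = 0.008723 mol.
[H3PO4] = 0.008723 / 0.03170 L = 0.275 M.

0.275 M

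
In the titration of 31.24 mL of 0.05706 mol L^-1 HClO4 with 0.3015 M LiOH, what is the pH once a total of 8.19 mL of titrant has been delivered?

12.24

n(acid) = 0.05706 x 0.03124 = 0.001783 mol; n(LiOH) added = 0.3015 x 0.008190 = 0.002469 mol.
Base is in excess by 0.002469 - 0.001783 = 0.0006867 mol in a total volume of 0.03943 L.
[OH^-] = 0.0006867/0.03943 = 0.01742 M, so pOH = 1.76 and pH = 14.00 - 1.76 = 12.24.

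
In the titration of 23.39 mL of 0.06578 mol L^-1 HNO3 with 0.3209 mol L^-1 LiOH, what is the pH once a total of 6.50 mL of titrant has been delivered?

n(acid) = 0.06578 x 0.02339 = 0.001539 mol; n(LiOH) added = 0.3209 x 0.006500 = 0.002086 mol.
Base is in excess by 0.002086 - 0.001539 = 0.0005473 mol in a total volume of 0.02989 L.
[OH^-] = 0.0005473/0.02989 = 0.01831 M, so pOH = 1.74 and pH = 14.00 - 1.74 = 12.26.

12.26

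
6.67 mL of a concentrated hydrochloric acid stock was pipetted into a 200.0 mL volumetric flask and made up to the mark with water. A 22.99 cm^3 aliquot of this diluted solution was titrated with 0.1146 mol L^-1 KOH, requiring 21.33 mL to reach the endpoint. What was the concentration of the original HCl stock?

n(KOH) = 0.1146 x 0.02133 = 0.002444 mol.
n(HCl) in the aliquot = 0.002444 mol.
[diluted HCl] = 0.002444 / 0.02299 = 0.1063 M.
Dilution factor = 200.0/6.670 = 29.99, so [stock] = 0.1063 x 29.99 = 3.19 M.

3.19 M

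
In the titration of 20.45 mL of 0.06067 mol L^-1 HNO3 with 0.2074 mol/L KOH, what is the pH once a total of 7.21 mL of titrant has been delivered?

n(acid) = 0.06067 x 0.02045 = 0.001241 mol; n(KOH) added = 0.2074 x 0.007210 = 0.001495 mol.
Base is in excess by 0.001495 - 0.001241 = 0.0002547 mol in a total volume of 0.02766 L.
[OH^-] = 0.0002547/0.02766 = 0.009207 M, so pOH = 2.04 and pH = 14.00 - 2.04 = 11.96.

11.96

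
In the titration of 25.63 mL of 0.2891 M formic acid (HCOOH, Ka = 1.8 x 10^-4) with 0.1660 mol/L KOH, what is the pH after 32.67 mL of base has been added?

4.18

Initial n(HCOOH) = 0.2891 x 0.02563 = 0.007410 mol.
n(KOH) added = 0.1660 x 0.03267 = 0.005423 mol, converting that many moles of HCOOH to HCOO-.
Remaining n(HCOOH) = 0.001986 mol; n(HCOO-) = 0.005423 mol.
By Henderson-Hasselbalch, pH = pKa + log([A^-]/[HA]) = 3.74 + log(0.005423/0.001986) = 3.74 + (+0.44) = 4.18.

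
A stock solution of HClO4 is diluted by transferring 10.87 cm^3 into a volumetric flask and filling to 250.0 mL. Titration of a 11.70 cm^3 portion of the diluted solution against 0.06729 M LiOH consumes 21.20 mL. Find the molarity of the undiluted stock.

n(LiOH) = 0.06729 x 0.02120 = 0.001427 mol.
n(HClO4) in the aliquot = 0.001427 mol.
[diluted HClO4] = 0.001427 / 0.01170 = 0.1219 M.
Dilution factor = 250.0/10.87 = 23.00, so [stock] = 0.1219 x 23.00 = 2.80 M.

2.80 M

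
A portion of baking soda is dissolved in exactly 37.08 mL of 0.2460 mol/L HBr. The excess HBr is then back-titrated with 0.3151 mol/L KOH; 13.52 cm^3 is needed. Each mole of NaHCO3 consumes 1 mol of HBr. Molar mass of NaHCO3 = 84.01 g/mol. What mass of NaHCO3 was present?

Total n(HBr) added = 0.2460 x 0.03708 = 0.009122 mol.
n(KOH) used = 0.3151 x 0.01352 = 0.004260 mol, which equals the excess n(HBr).
So n(HBr) consumed by the sample = 0.009122 - 0.004260 = 0.004862 mol.
n(NaHCO3) = 0.004862 / 1 = 0.004862 mol.
mass = 0.004862 mol x 84.01 g/mol = 0.408 g.

0.408 g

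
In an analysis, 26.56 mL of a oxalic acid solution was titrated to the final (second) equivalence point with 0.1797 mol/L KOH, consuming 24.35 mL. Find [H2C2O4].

0.0824 M

n(KOH) = 0.1797 x 0.02435 = 0.004376 mol.
At the final (second) equivalence point, 2 mol OH^- react per mol H2C2O4, so n(H2C2O4) = 0.004376 / 2 = 0.002188 mol.
[H2C2O4] = 0.002188 / 0.02656 L = 0.0824 M.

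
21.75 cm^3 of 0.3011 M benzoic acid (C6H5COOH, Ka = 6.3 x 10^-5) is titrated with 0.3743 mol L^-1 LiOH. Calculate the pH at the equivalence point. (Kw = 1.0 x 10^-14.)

8.71

n(C6H5COOH) = 0.3011 x 0.02175 = 0.006549 mol; V(LiOH) at equivalence = 0.006549/0.3743 = 0.01750 L.
At equivalence all the acid is converted to C6H5COO-; total volume = 0.02175 + 0.01750 = 0.03925 L, so [C6H5COO-] = 0.006549/0.03925 = 0.1669 M.
Kb = Kw/Ka = 1.0e-14 / 6.3 x 10^-5 = 1.59e-10.
[OH^-] = sqrt(Kb x [C6H5COO-]) = sqrt(1.59e-10 x 0.1669) = 5.15e-6 M.
pOH = 5.29, so pH = 14.00 - 5.29 = 8.71.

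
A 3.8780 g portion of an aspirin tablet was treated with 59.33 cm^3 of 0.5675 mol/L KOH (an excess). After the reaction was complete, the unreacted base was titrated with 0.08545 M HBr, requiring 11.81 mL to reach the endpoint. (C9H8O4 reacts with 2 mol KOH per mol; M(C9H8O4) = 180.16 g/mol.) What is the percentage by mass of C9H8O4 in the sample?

Total n(KOH) added = 0.5675 x 0.05933 = 0.03367 mol.
n(HBr) used = 0.08545 x 0.01181 = 0.001009 mol, which equals the excess n(KOH).
So n(KOH) consumed by the sample = 0.03367 - 0.001009 = 0.03266 mol.
n(C9H8O4) = 0.03266 / 2 = 0.01633 mol.
mass C9H8O4 = 0.01633 x 180.16 = 2.942 g, so %C9H8O4 = 2.942/3.8780 x 100 = 75.9%.

75.9%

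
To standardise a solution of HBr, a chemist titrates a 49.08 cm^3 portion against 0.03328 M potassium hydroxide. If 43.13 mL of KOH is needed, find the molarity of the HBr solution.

0.0292 M

n(KOH) delivered = 0.03328 x 0.04313 = 0.001435 mol.
For a 1:1 reaction, n(HBr) = 0.001435 mol.
[HBr] = 0.001435 mol / 0.04908 L = 0.0292 M.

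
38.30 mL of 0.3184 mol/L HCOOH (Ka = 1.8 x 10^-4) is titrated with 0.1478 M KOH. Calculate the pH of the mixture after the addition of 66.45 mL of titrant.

Initial n(HCOOH) = 0.3184 x 0.03830 = 0.01219 mol.
n(KOH) added = 0.1478 x 0.06645 = 0.009821 mol, converting that many moles of HCOOH to HCOO-.
Remaining n(HCOOH) = 0.002373 mol; n(HCOO-) = 0.009821 mol.
By Henderson-Hasselbalch, pH = pKa + log([A^-]/[HA]) = 3.74 + log(0.009821/0.002373) = 3.74 + (+0.62) = 4.36.

4.36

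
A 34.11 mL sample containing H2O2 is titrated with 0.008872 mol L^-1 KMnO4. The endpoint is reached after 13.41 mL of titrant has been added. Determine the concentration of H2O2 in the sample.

n(KMnO4) = 0.008872 x 0.01341 = 0.0001190 mol.
From the balanced equation, 2 mol KMnO4 reacts with 5 mol H2O2, so n(H2O2) = 0.0001190 x 5/2 = 0.0002974 mol.
[H2O2] = 0.0002974 / 0.03411 L = 0.00872 M.

0.00872 M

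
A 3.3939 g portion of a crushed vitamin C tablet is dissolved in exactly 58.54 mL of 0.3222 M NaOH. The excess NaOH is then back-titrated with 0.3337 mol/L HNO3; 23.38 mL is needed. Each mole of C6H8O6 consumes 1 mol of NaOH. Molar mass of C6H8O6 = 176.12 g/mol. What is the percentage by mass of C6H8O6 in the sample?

57.4%

Total n(NaOH) added = 0.3222 x 0.05854 = 0.01886 mol.
n(HNO3) used = 0.3337 x 0.02338 = 0.007802 mol, which equals the excess n(NaOH).
So n(NaOH) consumed by the sample = 0.01886 - 0.007802 = 0.01106 mol.
n(C6H8O6) = 0.01106 / 1 = 0.01106 mol.
mass C6H8O6 = 0.01106 x 176.12 = 1.948 g, so %C6H8O6 = 1.948/3.3939 x 100 = 57.4%.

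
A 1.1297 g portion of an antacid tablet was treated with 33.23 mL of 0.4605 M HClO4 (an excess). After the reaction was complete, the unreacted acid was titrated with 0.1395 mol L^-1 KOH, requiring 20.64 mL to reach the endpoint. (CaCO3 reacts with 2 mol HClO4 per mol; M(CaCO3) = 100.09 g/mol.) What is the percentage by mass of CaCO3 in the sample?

55.0%

Total n(HClO4) added = 0.4605 x 0.03323 = 0.01530 mol.
n(KOH) used = 0.1395 x 0.02064 = 0.002879 mol, which equals the excess n(HClO4).
So n(HClO4) consumed by the sample = 0.01530 - 0.002879 = 0.01242 mol.
n(CaCO3) = 0.01242 / 2 = 0.006212 mol.
mass CaCO3 = 0.006212 x 100.09 = 0.6217 g, so %CaCO3 = 0.6217/1.1297 x 100 = 55.0%.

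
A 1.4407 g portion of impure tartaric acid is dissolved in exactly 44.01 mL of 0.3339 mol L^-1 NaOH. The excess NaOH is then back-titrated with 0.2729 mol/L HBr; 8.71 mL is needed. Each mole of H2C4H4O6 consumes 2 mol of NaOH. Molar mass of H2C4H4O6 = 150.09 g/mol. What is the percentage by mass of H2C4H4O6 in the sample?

64.2%

Total n(NaOH) added = 0.3339 x 0.04401 = 0.01469 mol.
n(HBr) used = 0.2729 x 0.008710 = 0.002377 mol, which equals the excess n(NaOH).
So n(NaOH) consumed by the sample = 0.01469 - 0.002377 = 0.01232 mol.
n(H2C4H4O6) = 0.01232 / 2 = 0.006159 mol.
mass H2C4H4O6 = 0.006159 x 150.09 = 0.9244 g, so %H2C4H4O6 = 0.9244/1.4407 x 100 = 64.2%.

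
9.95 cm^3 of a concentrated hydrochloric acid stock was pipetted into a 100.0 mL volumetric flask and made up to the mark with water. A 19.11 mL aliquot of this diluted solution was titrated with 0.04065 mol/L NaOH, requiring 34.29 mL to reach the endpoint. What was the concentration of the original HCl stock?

0.733 M

n(NaOH) = 0.04065 x 0.03429 = 0.001394 mol.
n(HCl) in the aliquot = 0.001394 mol.
[diluted HCl] = 0.001394 / 0.01911 = 0.07294 M.
Dilution factor = 100.0/9.950 = 10.05, so [stock] = 0.07294 x 10.05 = 0.733 M.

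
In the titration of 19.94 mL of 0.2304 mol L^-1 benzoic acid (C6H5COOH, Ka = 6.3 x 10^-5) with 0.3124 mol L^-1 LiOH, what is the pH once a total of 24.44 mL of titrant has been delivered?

12.84

n(acid) = 0.2304 x 0.01994 = 0.004594 mol; n(LiOH) added = 0.3124 x 0.02444 = 0.007635 mol.
Base is in excess by 0.007635 - 0.004594 = 0.003041 mol in a total volume of 0.04438 L.
[OH^-] = 0.003041/0.04438 = 0.06852 M, so pOH = 1.16 and pH = 14.00 - 1.16 = 12.84.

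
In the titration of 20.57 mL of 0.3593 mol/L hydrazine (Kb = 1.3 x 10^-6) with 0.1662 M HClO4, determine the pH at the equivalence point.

4.53

n(N2H4) = 0.3593 x 0.02057 = 0.007391 mol; V(HClO4) at equivalence = 0.007391/0.1662 = 0.04447 L.
At equivalence the base is fully converted to N2H5+; total volume = 0.06504 L, so [N2H5+] = 0.007391/0.06504 = 0.1136 M.
Ka(N2H5+) = Kw/Kb = 1.0e-14 / 1.3 x 10^-6 = 7.69e-9.
[H^+] = sqrt(Ka x [N2H5+]) = sqrt(7.69e-9 x 0.1136) = 2.96e-5 M.
pH = -log(2.96e-5) = 4.53.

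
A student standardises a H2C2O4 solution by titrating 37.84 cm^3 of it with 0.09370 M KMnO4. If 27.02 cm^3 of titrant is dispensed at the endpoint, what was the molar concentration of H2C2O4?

n(KMnO4) = 0.09370 x 0.02702 = 0.002532 mol.
From the balanced equation, 2 mol KMnO4 reacts with 5 mol H2C2O4, so n(H2C2O4) = 0.002532 x 5/2 = 0.006329 mol.
[H2C2O4] = 0.006329 / 0.03784 L = 0.167 M.

0.167 M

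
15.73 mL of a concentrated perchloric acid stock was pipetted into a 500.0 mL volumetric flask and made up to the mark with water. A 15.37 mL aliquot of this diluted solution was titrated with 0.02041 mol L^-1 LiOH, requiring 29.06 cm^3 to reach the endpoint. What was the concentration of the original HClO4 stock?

1.23 M

n(LiOH) = 0.02041 x 0.02906 = 0.0005931 mol.
n(HClO4) in the aliquot = 0.0005931 mol.
[diluted HClO4] = 0.0005931 / 0.01537 = 0.03859 M.
Dilution factor = 500.0/15.73 = 31.79, so [stock] = 0.03859 x 31.79 = 1.23 M.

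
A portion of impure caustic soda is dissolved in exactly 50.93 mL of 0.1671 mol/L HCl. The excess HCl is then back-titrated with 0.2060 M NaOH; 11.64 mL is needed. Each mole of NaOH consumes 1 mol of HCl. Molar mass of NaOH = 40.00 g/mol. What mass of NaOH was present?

0.245 g

Total n(HCl) added = 0.1671 x 0.05093 = 0.008510 mol.
n(NaOH) used = 0.2060 x 0.01164 = 0.002398 mol, which equals the excess n(HCl).
So n(HCl) consumed by the sample = 0.008510 - 0.002398 = 0.006113 mol.
n(NaOH) = 0.006113 / 1 = 0.006113 mol.
mass = 0.006113 mol x 40.00 g/mol = 0.245 g.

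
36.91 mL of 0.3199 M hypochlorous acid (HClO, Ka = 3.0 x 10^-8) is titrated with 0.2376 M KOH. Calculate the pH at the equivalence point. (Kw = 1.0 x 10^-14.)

n(HClO) = 0.3199 x 0.03691 = 0.01181 mol; V(KOH) at equivalence = 0.01181/0.2376 = 0.04969 L.
At equivalence all the acid is converted to ClO-; total volume = 0.03691 + 0.04969 = 0.08660 L, so [ClO-] = 0.01181/0.08660 = 0.1363 M.
Kb = Kw/Ka = 1.0e-14 / 3.0 x 10^-8 = 3.33e-7.
[OH^-] = sqrt(Kb x [ClO-]) = sqrt(3.33e-7 x 0.1363) = 0.000213 M.
pOH = 3.67, so pH = 14.00 - 3.67 = 10.33.

10.33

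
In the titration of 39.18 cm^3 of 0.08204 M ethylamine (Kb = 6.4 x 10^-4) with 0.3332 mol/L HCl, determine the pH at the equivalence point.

5.99

n(C2H5NH2) = 0.08204 x 0.03918 = 0.003214 mol; V(HCl) at equivalence = 0.003214/0.3332 = 0.009647 L.
At equivalence the base is fully converted to C2H5NH3+; total volume = 0.04883 L, so [C2H5NH3+] = 0.003214/0.04883 = 0.06583 M.
Ka(C2H5NH3+) = Kw/Kb = 1.0e-14 / 6.4 x 10^-4 = 1.56e-11.
[H^+] = sqrt(Ka x [C2H5NH3+]) = sqrt(1.56e-11 x 0.06583) = 1.01e-6 M.
pH = -log(1.01e-6) = 5.99.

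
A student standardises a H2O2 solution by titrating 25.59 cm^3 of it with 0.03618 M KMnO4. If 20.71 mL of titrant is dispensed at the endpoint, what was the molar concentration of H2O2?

0.0732 M

n(KMnO4) = 0.03618 x 0.02071 = 0.0007493 mol.
From the balanced equation, 2 mol KMnO4 reacts with 5 mol H2O2, so n(H2O2) = 0.0007493 x 5/2 = 0.001873 mol.
[H2O2] = 0.001873 / 0.02559 L = 0.0732 M.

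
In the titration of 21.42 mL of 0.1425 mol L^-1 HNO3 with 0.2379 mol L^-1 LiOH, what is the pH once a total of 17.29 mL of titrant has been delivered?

n(acid) = 0.1425 x 0.02142 = 0.003052 mol; n(LiOH) added = 0.2379 x 0.01729 = 0.004113 mol.
Base is in excess by 0.004113 - 0.003052 = 0.001061 mol in a total volume of 0.03871 L.
[OH^-] = 0.001061/0.03871 = 0.02741 M, so pOH = 1.56 and pH = 14.00 - 1.56 = 12.44.

12.44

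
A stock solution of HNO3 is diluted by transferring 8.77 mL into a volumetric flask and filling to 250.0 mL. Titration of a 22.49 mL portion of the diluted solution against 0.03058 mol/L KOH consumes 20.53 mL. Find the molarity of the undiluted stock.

n(KOH) = 0.03058 x 0.02053 = 0.0006278 mol.
n(HNO3) in the aliquot = 0.0006278 mol.
[diluted HNO3] = 0.0006278 / 0.02249 = 0.02791 M.
Dilution factor = 250.0/8.770 = 28.51, so [stock] = 0.02791 x 28.51 = 0.796 M.

0.796 M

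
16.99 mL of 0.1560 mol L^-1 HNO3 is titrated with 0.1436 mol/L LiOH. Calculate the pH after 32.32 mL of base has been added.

n(acid) = 0.1560 x 0.01699 = 0.002650 mol; n(LiOH) added = 0.1436 x 0.03232 = 0.004641 mol.
Base is in excess by 0.004641 - 0.002650 = 0.001991 mol in a total volume of 0.04931 L.
[OH^-] = 0.001991/0.04931 = 0.04037 M, so pOH = 1.39 and pH = 14.00 - 1.39 = 12.61.

12.61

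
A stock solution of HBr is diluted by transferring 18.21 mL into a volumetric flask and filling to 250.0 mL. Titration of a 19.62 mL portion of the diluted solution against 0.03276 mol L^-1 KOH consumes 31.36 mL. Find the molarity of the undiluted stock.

n(KOH) = 0.03276 x 0.03136 = 0.001027 mol.
n(HBr) in the aliquot = 0.001027 mol.
[diluted HBr] = 0.001027 / 0.01962 = 0.05236 M.
Dilution factor = 250.0/18.21 = 13.73, so [stock] = 0.05236 x 13.73 = 0.719 M.

0.719 M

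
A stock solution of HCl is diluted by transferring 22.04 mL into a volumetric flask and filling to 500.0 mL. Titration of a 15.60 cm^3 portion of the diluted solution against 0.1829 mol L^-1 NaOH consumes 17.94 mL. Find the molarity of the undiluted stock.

4.77 M

n(NaOH) = 0.1829 x 0.01794 = 0.003281 mol.
n(HCl) in the aliquot = 0.003281 mol.
[diluted HCl] = 0.003281 / 0.01560 = 0.2103 M.
Dilution factor = 500.0/22.04 = 22.69, so [stock] = 0.2103 x 22.69 = 4.77 M.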